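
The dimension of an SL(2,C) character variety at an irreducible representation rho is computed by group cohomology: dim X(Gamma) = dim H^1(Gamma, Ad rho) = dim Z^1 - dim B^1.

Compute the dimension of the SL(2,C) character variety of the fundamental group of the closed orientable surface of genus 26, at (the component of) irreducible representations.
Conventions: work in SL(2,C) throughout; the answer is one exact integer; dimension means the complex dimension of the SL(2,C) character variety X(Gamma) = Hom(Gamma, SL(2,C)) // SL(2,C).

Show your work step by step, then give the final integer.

150

pi_1 of the closed genus-26 surface has 52 generators bound by the single product-of-commutators relator.
A cocycle assigns one sl_2 vector per generator subject to the relator condition d_2(z) = 0: dim of the unconstrained space is 3*2g = 156.
At an irreducible rho, H^2 = coker(d_2) vanishes (Poincare duality: H^2 is dual to H^0 = invariants = 0), so d_2 is surjective onto sl_2 and dim Z^1 = 156 - 3 = 153.
Coboundaries contribute dim B^1 = 3 (injective at irreducible rho).
Hence dim X = 153 - 3 = 150.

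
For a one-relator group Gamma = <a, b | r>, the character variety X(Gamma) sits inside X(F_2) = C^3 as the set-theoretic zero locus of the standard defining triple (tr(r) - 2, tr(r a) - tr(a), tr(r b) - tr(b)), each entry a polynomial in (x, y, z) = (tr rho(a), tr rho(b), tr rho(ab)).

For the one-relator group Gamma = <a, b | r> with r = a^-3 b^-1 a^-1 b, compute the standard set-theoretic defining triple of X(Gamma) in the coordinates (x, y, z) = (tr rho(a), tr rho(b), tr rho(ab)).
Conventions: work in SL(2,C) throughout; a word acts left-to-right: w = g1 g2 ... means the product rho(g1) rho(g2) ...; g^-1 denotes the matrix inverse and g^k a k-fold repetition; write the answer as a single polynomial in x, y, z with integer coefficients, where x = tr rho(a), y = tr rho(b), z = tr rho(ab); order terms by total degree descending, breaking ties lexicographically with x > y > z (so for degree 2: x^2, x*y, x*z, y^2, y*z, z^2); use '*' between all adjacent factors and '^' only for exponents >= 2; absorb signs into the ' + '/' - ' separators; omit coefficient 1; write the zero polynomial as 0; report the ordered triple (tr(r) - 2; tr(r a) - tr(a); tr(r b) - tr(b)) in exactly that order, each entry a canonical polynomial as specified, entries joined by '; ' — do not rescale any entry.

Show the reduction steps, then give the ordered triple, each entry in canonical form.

use: tr(a^-1) = tr(a) = x
tr(b a b) = tr(b) tr(a b) - tr(a)  (reduce the b square) = y*z - x
use: tr(b a b a) = tr(b a) tr(b a) - tr(1)  (split on b) = z^2 - 2
tr(a b a^-1 b) = tr(b a b) tr(a) - tr(b a b a)  (eliminate a^-1) = x*y*z - x^2 - z^2 + 2
tr(b a^-1 b^-1 a) = tr(a b a^-1) tr(b) - tr(a b a^-1 b)  (eliminate b^-1) = -x*y*z + x^2 + y^2 + z^2 - 2
use: tr(b^-1 a^-1 b a^-1) = tr(b a^-1 b^-1) tr(a) - tr(b a^-1 b^-1 a)  (eliminate a^-1) = x*y*z - y^2 - z^2 + 2
apply: tr(a^-2 b^-1 a^-1 b) = tr(b^-1 a^-1 b a^-1) tr(a) - tr(b^-1 a^-1 b)  (eliminate a^-1) = x^2*y*z - x*y^2 - x*z^2 + x
tr(a^-3 b^-1 a^-1 b) = tr(a^-2 b^-1 a^-1 b) tr(a) - tr(a^-2 b^-1 a^-1 b a)  (eliminate a^-1) = x^3*y*z - x^2*y^2 - x^2*z^2 - x*y*z + x^2 + y^2 + z^2 - 2
apply: tr(b^2) = tr(b) tr(b) - tr(1) = y^2 - 2
use: tr(a^-1 b^2) = tr(b^2) tr(a) - tr(b^2 a) = x*y^2 - y*z - x
tr(a^-2 b^2) = tr(a^-1 b^2) tr(a) - tr(a^-1 b^2 a) = x^2*y^2 - x*y*z - x^2 - y^2 + 2
use: tr(b^2 a^-3) = tr(a^-2 b^2) tr(a) - tr(a^-2 b^2 a) = x^3*y^2 - x^2*y*z - x^3 - 2*x*y^2 + y*z + 3*x
use: tr(a^-1 b^2 a^-3) = tr(b^2 a^-3) tr(a) - tr(b^2 a^-2) = x^4*y^2 - x^3*y*z - x^4 - 3*x^2*y^2 + 2*x*y*z + 4*x^2 + y^2 - 2
use: tr(b^3) = tr(b) tr(b^2) - tr(b) = y^3 - 3*y
tr(b^3 a) = tr(b) tr(a b^2) - tr(a b) = y^2*z - x*y - z
use: tr(b^2 a^-1 b) = tr(b^3) tr(a) - tr(b^3 a) = x*y^3 - y^2*z - 2*x*y + z
apply: tr(a b a) = tr(a) tr(b a) - tr(b) = x*z - y
use: tr(b a b^2 a) = tr(b) tr(a b a b) - tr(a b a) = y*z^2 - x*z - y
use: tr(b^2 a^-1 b a) = tr(b a b^2) tr(a) - tr(b a b^2 a) = x*y^2*z - x^2*y - y*z^2 + y
apply: tr(a^-1 b a^-1 b^2) = tr(b^2 a^-1 b) tr(a) - tr(b^2 a^-1 b a) = x^2*y^3 - 2*x*y^2*z - x^2*y + y*z^2 + x*z - y
use: tr(a^-2 b a^-1 b^2) = tr(a^-1 b a^-1 b^2) tr(a) - tr(a^-1 b a^-1 b^2 a) = x^3*y^3 - 2*x^2*y^2*z - x^3*y - x*y^3 + x*y*z^2 + x^2*z + y^2*z + x*y - z
apply: tr(a^-1 b^2 a^-3 b) = tr(a^-2 b a^-1 b^2) tr(a) - tr(a^-2 b a^-1 b^2 a) = x^4*y^3 - 2*x^3*y^2*z - x^4*y - 2*x^2*y^3 + x^2*y*z^2 + x^3*z + 3*x*y^2*z + 2*x^2*y - y*z^2 - 2*x*z + y
tr(a^-3 b^-1 a^-1 b^2) = tr(a^-1 b^2 a^-3) tr(b) - tr(a^-1 b^2 a^-3 b) = x^3*y^2*z - x^2*y^3 - x^2*y*z^2 - x^3*z - x*y^2*z + 2*x^2*y + y^3 + y*z^2 + 2*x*z - 3*y
assemble the triple (tr(r) - 2; tr(r a) - x; tr(r b) - y)

x^3*y*z - x^2*y^2 - x^2*z^2 - x*y*z + x^2 + y^2 + z^2 - 4; x^2*y*z - x*y^2 - x*z^2; x^3*y^2*z - x^2*y^3 - x^2*y*z^2 - x^3*z - x*y^2*z + 2*x^2*y + y^3 + y*z^2 + 2*x*z - 4*y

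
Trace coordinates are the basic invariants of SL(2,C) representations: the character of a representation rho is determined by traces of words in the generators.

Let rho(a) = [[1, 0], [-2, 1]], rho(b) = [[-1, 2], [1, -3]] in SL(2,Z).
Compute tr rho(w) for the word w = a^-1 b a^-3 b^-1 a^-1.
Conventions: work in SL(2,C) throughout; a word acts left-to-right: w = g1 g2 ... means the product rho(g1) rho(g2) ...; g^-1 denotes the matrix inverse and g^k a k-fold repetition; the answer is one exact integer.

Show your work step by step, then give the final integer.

rho(a^-1) = [[1, 0], [2, 1]]
... * rho(b) = [[-1, 2], [1, -3]]  ->  [[-1, 2], [-1, 1]]
... * rho(a^-1) = [[1, 0], [2, 1]]  ->  [[3, 2], [1, 1]]
... * rho(a^-1) = [[1, 0], [2, 1]]  ->  [[7, 2], [3, 1]]
... * rho(a^-1) = [[1, 0], [2, 1]]  ->  [[11, 2], [5, 1]]
... * rho(b^-1) = [[-3, -2], [-1, -1]]  ->  [[-35, -24], [-16, -11]]
... * rho(a^-1) = [[1, 0], [2, 1]]  ->  [[-83, -24], [-38, -11]]
tr = -83 + -11 = -94

-94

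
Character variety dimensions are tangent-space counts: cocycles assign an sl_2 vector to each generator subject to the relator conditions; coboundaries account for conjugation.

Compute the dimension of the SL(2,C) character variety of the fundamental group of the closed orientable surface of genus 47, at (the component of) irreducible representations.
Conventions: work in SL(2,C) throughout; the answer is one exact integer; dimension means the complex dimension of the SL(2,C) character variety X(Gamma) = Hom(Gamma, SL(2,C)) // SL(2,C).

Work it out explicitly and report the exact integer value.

276

Gamma = pi_1(Sigma_47) = < a_1, b_1, ..., a_47, b_47 | prod [a_i, b_i] > has 2g = 94 generators and 1 relator.
Before the relator condition, cocycle space has dim 3*94 = 282.
d_2 is surjective at irreducible rho (its cokernel H^2 is dual to H^0 = 0), so dim Z^1 = 282 - 3 = 279.
As always at irreducible rho, dim B^1 = 3.
Hence dim X = 279 - 3 = 276.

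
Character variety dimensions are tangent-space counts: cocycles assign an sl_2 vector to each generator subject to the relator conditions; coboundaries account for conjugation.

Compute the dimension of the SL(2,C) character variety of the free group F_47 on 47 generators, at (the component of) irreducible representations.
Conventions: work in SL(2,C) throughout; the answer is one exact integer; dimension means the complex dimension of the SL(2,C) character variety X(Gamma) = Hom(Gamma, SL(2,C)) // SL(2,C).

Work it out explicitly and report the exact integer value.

Gamma = F_47 has 47 generators and no relators.
A cocycle picks one sl_2 vector per generator freely, giving dim Z^1 = 3*47 = 141.
dim B^1 = 3: the coboundary map is injective because an irreducible image has centralizer 0 in sl_2.
dim H^1 = 141 - 3 = 138, which is dim X.

138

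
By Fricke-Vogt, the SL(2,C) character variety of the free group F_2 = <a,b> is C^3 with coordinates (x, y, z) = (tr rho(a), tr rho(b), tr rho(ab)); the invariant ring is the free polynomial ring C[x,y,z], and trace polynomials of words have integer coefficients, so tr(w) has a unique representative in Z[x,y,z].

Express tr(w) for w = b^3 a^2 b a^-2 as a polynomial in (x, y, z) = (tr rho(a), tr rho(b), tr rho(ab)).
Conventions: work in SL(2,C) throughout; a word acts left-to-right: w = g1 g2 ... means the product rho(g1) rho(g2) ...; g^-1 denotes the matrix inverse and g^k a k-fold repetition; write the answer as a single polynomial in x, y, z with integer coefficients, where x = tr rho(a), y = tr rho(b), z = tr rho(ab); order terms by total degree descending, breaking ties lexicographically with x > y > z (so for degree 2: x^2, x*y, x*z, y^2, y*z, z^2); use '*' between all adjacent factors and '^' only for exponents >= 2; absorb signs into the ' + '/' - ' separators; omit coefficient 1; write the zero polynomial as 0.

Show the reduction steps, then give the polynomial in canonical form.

next, trace(a^2 b) = trace(a)*trace(b a) - trace(b)  (reduce the a square) = x*z - y
trace(a^2) = trace(a)*trace(a) - trace(1)  (reduce the a square) = x^2 - 2
and trace(a^2 b^2) = trace(b)*trace(a^2 b) - trace(a^2)  (reduce the b square) = x*y*z - x^2 - y^2 + 2
next, trace(b a^2 b^2) = trace(b)*trace(a^2 b^2) - trace(a^2 b)  (reduce the b square) = x*y^2*z - x^2*y - y^3 - x*z + 3*y
and trace(b^3 a^2 b) = trace(b)*trace(b a^2 b^2) - trace(b a^2 b)  (reduce the b square) = x*y^3*z - x^2*y^2 - y^4 - 2*x*y*z + x^2 + 4*y^2 - 2
next, trace(a b a b) = trace(b a)*trace(b a) - trace(1)  (split on b) = z^2 - 2
next, trace(b a b^2 a) = trace(b)*trace(a b a b) - trace(a b a)  (reduce the b square) = y*z^2 - x*z - y
and trace(a b^2) = trace(b)*trace(a b) - trace(a)  (reduce the b square) = y*z - x
trace(b a b^2) = trace(b)*trace(a b^2) - trace(a b)  (reduce the b square) = y^2*z - x*y - z
trace(a^2 b a b^2) = trace(a)*trace(b a b^2 a) - trace(b a b^2)  (reduce the a square) = x*y*z^2 - x^2*z - y^2*z + z
next, trace(a^2 b a b) = trace(a)*trace(b a b a) - trace(b a b)  (reduce the a square) = x*z^2 - y*z - x
and trace(b^3 a^2 b a) = trace(b)*trace(a^2 b a b^2) - trace(a^2 b a b)  (reduce the b square) = x*y^2*z^2 - x^2*y*z - y^3*z - x*z^2 + 2*y*z + x
next, trace(a^-1 b^3 a^2 b) = trace(b^3 a^2 b)*trace(a) - trace(b^3 a^2 b a)  (eliminate a^-1) = x^2*y^3*z - x^3*y^2 - x*y^4 - x*y^2*z^2 - x^2*y*z + y^3*z + x^3 + 4*x*y^2 + x*z^2 - 2*y*z - 3*x
next, trace(b^3 a^2 b a^-2) = trace(a^-1 b^3 a^2 b)*trace(a) - trace(a^-1 b^3 a^2 b a)  (eliminate a^-1) = x^3*y^3*z - x^4*y^2 - x^2*y^4 - x^2*y^2*z^2 - x^3*y*z + x^4 + 5*x^2*y^2 + x^2*z^2 + y^4 - 4*x^2 - 4*y^2 + 2

x^3*y^3*z - x^4*y^2 - x^2*y^4 - x^2*y^2*z^2 - x^3*y*z + x^4 + 5*x^2*y^2 + x^2*z^2 + y^4 - 4*x^2 - 4*y^2 + 2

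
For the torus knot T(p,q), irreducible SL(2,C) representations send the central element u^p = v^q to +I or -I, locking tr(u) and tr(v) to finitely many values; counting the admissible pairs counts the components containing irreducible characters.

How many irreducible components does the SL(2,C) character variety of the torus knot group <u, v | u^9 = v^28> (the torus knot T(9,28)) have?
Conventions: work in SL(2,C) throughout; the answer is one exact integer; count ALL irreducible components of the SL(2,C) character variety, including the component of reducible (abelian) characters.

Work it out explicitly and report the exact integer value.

For T(9,28): irreducibility forces the central element u^9 = v^28 to one of +I, -I.
So on each irreducible component the traces are pinned: tr(u) = 2*cos(pi*alpha/9) with 1 <= alpha <= 8, tr(v) = 2*cos(pi*beta/28) with 1 <= beta <= 27.
The two central values (-1)^alpha I and (-1)^beta I must be the same matrix, so alpha and beta share a parity.
Enumerate parity-matched pairs: 4*14 odd-odd plus 4*13 even-even gives 108.
That is 108 components of irreducible characters, and with the reducible (abelian) component the total is 109.

109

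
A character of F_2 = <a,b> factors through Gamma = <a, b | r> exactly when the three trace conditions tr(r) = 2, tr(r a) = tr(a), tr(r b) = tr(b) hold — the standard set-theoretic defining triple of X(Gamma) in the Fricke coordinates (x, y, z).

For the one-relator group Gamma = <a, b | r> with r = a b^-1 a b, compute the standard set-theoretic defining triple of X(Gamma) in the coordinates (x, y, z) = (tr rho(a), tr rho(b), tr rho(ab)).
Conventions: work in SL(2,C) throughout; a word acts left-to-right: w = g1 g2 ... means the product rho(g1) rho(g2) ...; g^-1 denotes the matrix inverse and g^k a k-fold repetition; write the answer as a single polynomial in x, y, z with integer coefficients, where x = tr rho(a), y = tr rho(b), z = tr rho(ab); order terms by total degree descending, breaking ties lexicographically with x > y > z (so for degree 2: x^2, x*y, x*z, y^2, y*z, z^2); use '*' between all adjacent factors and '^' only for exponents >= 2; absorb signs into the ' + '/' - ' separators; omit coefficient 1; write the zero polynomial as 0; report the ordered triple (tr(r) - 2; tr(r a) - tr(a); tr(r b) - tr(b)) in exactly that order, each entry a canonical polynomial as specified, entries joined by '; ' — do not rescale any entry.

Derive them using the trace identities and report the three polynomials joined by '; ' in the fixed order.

reduce: tr(a b a) = tr(a) tr(b a) - tr(b)  (reduce the a square) = x*z - y
reduce: tr(a b a b) = tr(b a) tr(b a) - tr(1)  (split on b) = z^2 - 2
tr(a b^-1 a b) = tr(a b a) tr(b) - tr(a b a b)  (eliminate b^-1) = x*y*z - y^2 - z^2 + 2
tr(a b a^2) = tr(a) tr(b a^2) - tr(b a) = x^2*z - x*y - z
so tr(b a b) = tr(b) tr(a b) - tr(a) = y*z - x
reduce: tr(a b a^2 b) = tr(a) tr(b a b a) - tr(b a b) = x*z^2 - y*z - x
so tr(a b^-1 a b a) = tr(a b a^2) tr(b) - tr(a b a^2 b) = x^2*y*z - x*y^2 - x*z^2 + x
so tr(b^2) = tr(b) tr(b) - tr(1)   [square of b] = y^2 - 2
tr(a b^2 a) = tr(a) tr(b^2 a) - tr(b^2)   [square of a] = x*y*z - x^2 - y^2 + 2
so tr(a b^2 a b) = tr(b) tr(a b a b) - tr(a b a)   [square of b] = y*z^2 - x*z - y
so tr(a b^-1 a b^2) = tr(a b^2 a) tr(b) - tr(a b^2 a b)   [inverse elimination on b] = x*y^2*z - x^2*y - y^3 - y*z^2 + x*z + 3*y
assemble the triple (tr(r) - 2; tr(r a) - x; tr(r b) - y)

x*y*z - y^2 - z^2; x^2*y*z - x*y^2 - x*z^2; x*y^2*z - x^2*y - y^3 - y*z^2 + x*z + 2*y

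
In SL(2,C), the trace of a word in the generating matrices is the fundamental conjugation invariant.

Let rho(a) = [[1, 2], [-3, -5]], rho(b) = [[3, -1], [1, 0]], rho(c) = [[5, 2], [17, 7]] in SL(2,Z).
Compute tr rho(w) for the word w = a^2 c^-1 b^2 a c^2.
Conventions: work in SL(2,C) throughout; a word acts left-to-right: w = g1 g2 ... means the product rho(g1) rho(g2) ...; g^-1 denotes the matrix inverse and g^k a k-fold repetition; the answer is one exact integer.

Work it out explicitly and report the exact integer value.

rho(a) = [[1, 2], [-3, -5]]
... * rho(a) = [[1, 2], [-3, -5]]  ->  [[-5, -8], [12, 19]]
... * rho(c^-1) = [[7, -2], [-17, 5]]  ->  [[101, -30], [-239, 71]]
... * rho(b) = [[3, -1], [1, 0]]  ->  [[273, -101], [-646, 239]]
... * rho(b) = [[3, -1], [1, 0]]  ->  [[718, -273], [-1699, 646]]
... * rho(a) = [[1, 2], [-3, -5]]  ->  [[1537, 2801], [-3637, -6628]]
... * rho(c) = [[5, 2], [17, 7]]  ->  [[55302, 22681], [-130861, -53670]]
... * rho(c) = [[5, 2], [17, 7]]  ->  [[662087, 269371], [-1566695, -637412]]
tr = 662087 + -637412 = 24675

24675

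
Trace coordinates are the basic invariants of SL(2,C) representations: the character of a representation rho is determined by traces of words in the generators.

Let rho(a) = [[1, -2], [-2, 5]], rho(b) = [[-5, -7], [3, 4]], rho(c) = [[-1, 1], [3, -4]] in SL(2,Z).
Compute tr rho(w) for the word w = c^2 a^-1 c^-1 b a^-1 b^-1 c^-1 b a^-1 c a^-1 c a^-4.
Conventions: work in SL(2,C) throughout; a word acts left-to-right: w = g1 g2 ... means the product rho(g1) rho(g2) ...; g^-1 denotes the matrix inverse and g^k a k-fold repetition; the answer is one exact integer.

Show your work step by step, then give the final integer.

138302502

rho(c) = [[-1, 1], [3, -4]]
... * rho(c) = [[-1, 1], [3, -4]]  ->  [[4, -5], [-15, 19]]
... * rho(a^-1) = [[5, 2], [2, 1]]  ->  [[10, 3], [-37, -11]]
... * rho(c^-1) = [[-4, -1], [-3, -1]]  ->  [[-49, -13], [181, 48]]
... * rho(b) = [[-5, -7], [3, 4]]  ->  [[206, 291], [-761, -1075]]
... * rho(a^-1) = [[5, 2], [2, 1]]  ->  [[1612, 703], [-5955, -2597]]
... * rho(b^-1) = [[4, 7], [-3, -5]]  ->  [[4339, 7769], [-16029, -28700]]
... * rho(c^-1) = [[-4, -1], [-3, -1]]  ->  [[-40663, -12108], [150216, 44729]]
... * rho(b) = [[-5, -7], [3, 4]]  ->  [[166991, 236209], [-616893, -872596]]
... * rho(a^-1) = [[5, 2], [2, 1]]  ->  [[1307373, 570191], [-4829657, -2106382]]
... * rho(c) = [[-1, 1], [3, -4]]  ->  [[403200, -973391], [-1489489, 3595871]]
... * rho(a^-1) = [[5, 2], [2, 1]]  ->  [[69218, -166991], [-255703, 616893]]
... * rho(c) = [[-1, 1], [3, -4]]  ->  [[-570191, 737182], [2106382, -2723275]]
... * rho(a^-1) = [[5, 2], [2, 1]]  ->  [[-1376591, -403200], [5085360, 1489489]]
... * rho(a^-1) = [[5, 2], [2, 1]]  ->  [[-7689355, -3156382], [28405778, 11660209]]
... * rho(a^-1) = [[5, 2], [2, 1]]  ->  [[-44759539, -18535092], [165349308, 68471765]]
... * rho(a^-1) = [[5, 2], [2, 1]]  ->  [[-260867879, -108054170], [963690070, 399170381]]
tr = -260867879 + 399170381 = 138302502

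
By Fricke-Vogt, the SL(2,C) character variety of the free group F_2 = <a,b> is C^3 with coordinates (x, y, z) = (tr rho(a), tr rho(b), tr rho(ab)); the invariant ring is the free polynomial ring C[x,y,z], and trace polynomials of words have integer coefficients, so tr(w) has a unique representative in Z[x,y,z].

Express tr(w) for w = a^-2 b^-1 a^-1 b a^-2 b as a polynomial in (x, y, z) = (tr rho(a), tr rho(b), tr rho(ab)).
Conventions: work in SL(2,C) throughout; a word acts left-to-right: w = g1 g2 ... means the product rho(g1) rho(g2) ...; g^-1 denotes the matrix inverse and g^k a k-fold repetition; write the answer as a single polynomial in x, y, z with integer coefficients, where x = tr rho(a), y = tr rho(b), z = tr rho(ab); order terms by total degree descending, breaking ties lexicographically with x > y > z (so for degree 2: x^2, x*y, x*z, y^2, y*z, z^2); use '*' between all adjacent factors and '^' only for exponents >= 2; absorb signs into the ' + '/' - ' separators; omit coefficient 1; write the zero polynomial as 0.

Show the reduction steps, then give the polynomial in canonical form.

x^4*y^2*z - x^3*y^3 - 2*x^3*y*z^2 + x^2*z^3 + x^3*y + x*y^3 + x*y*z^2 - x^2*z - x*y - z

use: trace(b^2) = trace(b)*trace(b) - trace(1)   [square of b] = y^2 - 2
trace(b^2 a) = trace(b)*trace(a b) - trace(a)   [square of b] = y*z - x
use: trace(b a^-1 b) = trace(b^2)*trace(a) - trace(b^2 a)   [inverse elimination on a] = x*y^2 - y*z - x
trace(b a b a) = trace(b a)*trace(b a) - trace(1)   [split at a repeated b] = z^2 - 2
apply: trace(b a^-1 b a) = trace(b a b)*trace(a) - trace(b a b a)   [inverse elimination on a] = x*y*z - x^2 - z^2 + 2
trace(a^-1 b a^-1 b) = trace(b a^-1 b)*trace(a) - trace(b a^-1 b a)   [inverse elimination on a] = x^2*y^2 - 2*x*y*z + z^2 - 2
trace(b a^-1 b a^-2) = trace(a^-1 b a^-1 b)*trace(a) - trace(a^-1 b a^-1 b a)   [inverse elimination on a] = x^3*y^2 - 2*x^2*y*z - x*y^2 + x*z^2 + y*z - x
trace(a^-1 b a^-3 b) = trace(b a^-1 b a^-2)*trace(a) - trace(b a^-1 b a^-1)   [inverse elimination on a] = x^4*y^2 - 2*x^3*y*z - 2*x^2*y^2 + x^2*z^2 + 3*x*y*z - x^2 - z^2 + 2
trace(b^2 a^-2) = trace(a^-1 b^2)*trace(a) - trace(a^-1 b^2 a)   [inverse elimination on a] = x^2*y^2 - x*y*z - x^2 - y^2 + 2
use: trace(b a^-3 b) = trace(b^2 a^-2)*trace(a) - trace(b^2 a^-1)   [inverse elimination on a] = x^3*y^2 - x^2*y*z - x^3 - 2*x*y^2 + y*z + 3*x
use: trace(a^-1 b a^-2 b a^-2) = trace(a^-1 b a^-3 b)*trace(a) - trace(a^-1 b a^-3 b a)   [inverse elimination on a] = x^5*y^2 - 2*x^4*y*z - 3*x^3*y^2 + x^3*z^2 + 4*x^2*y*z + 2*x*y^2 - x*z^2 - y*z - x
use: trace(b^3) = trace(b)*trace(b^2) - trace(b)   [square of b] = y^3 - 3*y
trace(b^3 a) = trace(b)*trace(b a b) - trace(b a)   [square of b] = y^2*z - x*y - z
apply: trace(b a^-1 b^2) = trace(b^3)*trace(a) - trace(b^3 a)   [inverse elimination on a] = x*y^3 - y^2*z - 2*x*y + z
trace(a b a) = trace(a)*trace(b a) - trace(b)   [square of a] = x*z - y
trace(b^2 a b a) = trace(b)*trace(a b a b) - trace(a b a)   [square of b] = y*z^2 - x*z - y
apply: trace(b a^-1 b^2 a) = trace(b^2 a b)*trace(a) - trace(b^2 a b a)   [inverse elimination on a] = x*y^2*z - x^2*y - y*z^2 + y
use: trace(a^-1 b a^-1 b^2) = trace(b a^-1 b^2)*trace(a) - trace(b a^-1 b^2 a)   [inverse elimination on a] = x^2*y^3 - 2*x*y^2*z - x^2*y + y*z^2 + x*z - y
trace(b a^-2 b a^-1 b) = trace(a^-1 b a^-1 b^2)*trace(a) - trace(a^-1 b a^-1 b^2 a)   [inverse elimination on a] = x^3*y^3 - 2*x^2*y^2*z - x^3*y - x*y^3 + x*y*z^2 + x^2*z + y^2*z + x*y - z
trace(b a b a b a) = trace(b a b a)*trace(b a) - trace(a b)   [split at a repeated b] = z^3 - 3*z
use: trace(b a b a^-1 b a) = trace(b a b a b)*trace(a) - trace(b a b a b a)   [inverse elimination on a] = x*y*z^2 - x^2*z - z^3 - x*y + 3*z
trace(b a^-1 b a b a^-1) = trace(b a b a^-1 b)*trace(a) - trace(b a b a^-1 b a)   [inverse elimination on a] = x^2*y^2*z - x^3*y - 2*x*y*z^2 + x^2*z + z^3 + 2*x*y - 3*z
trace(b a^-1 b a b) = trace(b a b^2)*trace(a) - trace(b a b^2 a)   [inverse elimination on a] = x*y^2*z - x^2*y - y*z^2 + y
trace(b a^-2 b a^-1 b a) = trace(b a^-1 b a b a^-1)*trace(a) - trace(b a^-1 b a b)   [inverse elimination on a] = x^3*y^2*z - x^4*y - 2*x^2*y*z^2 + x^3*z - x*y^2*z + x*z^3 + 3*x^2*y + y*z^2 - 3*x*z - y
trace(b a^-2 b a^-1 b a^-1) = trace(b a^-2 b a^-1 b)*trace(a) - trace(b a^-2 b a^-1 b a)   [inverse elimination on a] = x^4*y^3 - 3*x^3*y^2*z - x^2*y^3 + 3*x^2*y*z^2 + 2*x*y^2*z - x*z^3 - 2*x^2*y - y*z^2 + 2*x*z + y
trace(a^-1 b a^-2 b a^-2 b) = trace(b a^-2 b a^-1 b a^-1)*trace(a) - trace(b a^-2 b a^-1 b)   [inverse elimination on a] = x^5*y^3 - 3*x^4*y^2*z - 2*x^3*y^3 + 3*x^3*y*z^2 + 4*x^2*y^2*z - x^2*z^3 - x^3*y + x*y^3 - 2*x*y*z^2 + x^2*z - y^2*z + z
trace(a^-2 b^-1 a^-1 b a^-2 b) = trace(a^-1 b a^-2 b a^-2)*trace(b) - trace(a^-1 b a^-2 b a^-2 b)   [inverse elimination on b] = x^4*y^2*z - x^3*y^3 - 2*x^3*y*z^2 + x^2*z^3 + x^3*y + x*y^3 + x*y*z^2 - x^2*z - x*y - z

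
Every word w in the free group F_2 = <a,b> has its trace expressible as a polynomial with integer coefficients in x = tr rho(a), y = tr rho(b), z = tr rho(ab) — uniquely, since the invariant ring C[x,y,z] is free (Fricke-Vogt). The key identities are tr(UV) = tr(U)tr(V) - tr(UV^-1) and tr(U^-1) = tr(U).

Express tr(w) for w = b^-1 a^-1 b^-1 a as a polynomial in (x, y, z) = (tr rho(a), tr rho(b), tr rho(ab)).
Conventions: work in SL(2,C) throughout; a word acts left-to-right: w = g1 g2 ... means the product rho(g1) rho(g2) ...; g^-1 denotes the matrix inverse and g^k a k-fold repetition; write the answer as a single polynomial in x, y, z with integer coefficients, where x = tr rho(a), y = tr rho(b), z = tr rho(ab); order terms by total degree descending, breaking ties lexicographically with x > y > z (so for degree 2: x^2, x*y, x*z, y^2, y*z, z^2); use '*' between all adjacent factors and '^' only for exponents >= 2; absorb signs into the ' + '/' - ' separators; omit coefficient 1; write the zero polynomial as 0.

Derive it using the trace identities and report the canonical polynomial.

trace(b^-1) = trace(b) = y
so trace(a b a) = trace(a)*trace(b a) - trace(b) = x*z - y
trace(a b a b) = trace(b a)*trace(b a) - trace(1)   [split at repeated b] = z^2 - 2
so trace(b a b^-1 a) = trace(a b a)*trace(b) - trace(a b a b) = x*y*z - y^2 - z^2 + 2
trace(a b^-1 a^-1 b) = trace(b a b^-1)*trace(a) - trace(b a b^-1 a) = -x*y*z + x^2 + y^2 + z^2 - 2
trace(b^-1 a^-1 b^-1 a) = trace(a b^-1 a^-1)*trace(b) - trace(a b^-1 a^-1 b) = x*y*z - x^2 - z^2 + 2

x*y*z - x^2 - z^2 + 2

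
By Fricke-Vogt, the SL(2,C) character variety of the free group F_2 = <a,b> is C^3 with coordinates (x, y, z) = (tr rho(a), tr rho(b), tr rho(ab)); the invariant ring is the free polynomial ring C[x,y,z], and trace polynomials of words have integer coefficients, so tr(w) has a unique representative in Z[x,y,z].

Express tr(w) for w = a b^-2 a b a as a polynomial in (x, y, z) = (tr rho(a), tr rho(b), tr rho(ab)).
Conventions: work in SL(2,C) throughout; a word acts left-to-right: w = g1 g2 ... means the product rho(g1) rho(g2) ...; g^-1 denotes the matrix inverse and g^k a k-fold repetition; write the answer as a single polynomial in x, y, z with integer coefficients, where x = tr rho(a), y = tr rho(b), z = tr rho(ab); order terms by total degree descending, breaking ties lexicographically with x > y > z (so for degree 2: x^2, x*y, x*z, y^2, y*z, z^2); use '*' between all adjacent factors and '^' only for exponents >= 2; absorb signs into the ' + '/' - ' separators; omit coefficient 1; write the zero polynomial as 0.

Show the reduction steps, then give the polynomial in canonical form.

x^2*y^2*z - x*y^3 - x*y*z^2 - x^2*z + 2*x*y + z

trace(a b a) = trace(a)*trace(b a) - trace(b) = x*z - y
trace(a b a^2) = trace(a)*trace(a b a) - trace(a b) = x^2*z - x*y - z
trace(b a b a) = trace(a b)*trace(a b) - trace(1) = z^2 - 2
apply: trace(b a b) = trace(b)*trace(a b) - trace(a) = y*z - x
trace(a b a^2 b) = trace(a)*trace(b a b a) - trace(b a b) = x*z^2 - y*z - x
use: trace(a b a^2 b^-1) = trace(a b a^2)*trace(b) - trace(a b a^2 b) = x^2*y*z - x*y^2 - x*z^2 + x
apply: trace(a b^-2 a b a) = trace(a b a^2 b^-1)*trace(b) - trace(a b a^2) = x^2*y^2*z - x*y^3 - x*y*z^2 - x^2*z + 2*x*y + z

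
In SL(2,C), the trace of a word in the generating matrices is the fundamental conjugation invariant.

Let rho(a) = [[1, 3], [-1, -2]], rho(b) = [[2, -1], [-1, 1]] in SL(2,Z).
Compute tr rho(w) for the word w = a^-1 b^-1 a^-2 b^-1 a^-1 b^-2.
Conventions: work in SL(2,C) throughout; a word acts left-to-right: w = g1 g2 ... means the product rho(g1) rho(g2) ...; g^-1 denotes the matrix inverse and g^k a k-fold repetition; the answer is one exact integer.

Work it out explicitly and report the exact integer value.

-14

rho(a^-1) = [[-2, -3], [1, 1]]
... * rho(b^-1) = [[1, 1], [1, 2]]  ->  [[-5, -8], [2, 3]]
... * rho(a^-1) = [[-2, -3], [1, 1]]  ->  [[2, 7], [-1, -3]]
... * rho(a^-1) = [[-2, -3], [1, 1]]  ->  [[3, 1], [-1, 0]]
... * rho(b^-1) = [[1, 1], [1, 2]]  ->  [[4, 5], [-1, -1]]
... * rho(a^-1) = [[-2, -3], [1, 1]]  ->  [[-3, -7], [1, 2]]
... * rho(b^-1) = [[1, 1], [1, 2]]  ->  [[-10, -17], [3, 5]]
... * rho(b^-1) = [[1, 1], [1, 2]]  ->  [[-27, -44], [8, 13]]
tr = -27 + 13 = -14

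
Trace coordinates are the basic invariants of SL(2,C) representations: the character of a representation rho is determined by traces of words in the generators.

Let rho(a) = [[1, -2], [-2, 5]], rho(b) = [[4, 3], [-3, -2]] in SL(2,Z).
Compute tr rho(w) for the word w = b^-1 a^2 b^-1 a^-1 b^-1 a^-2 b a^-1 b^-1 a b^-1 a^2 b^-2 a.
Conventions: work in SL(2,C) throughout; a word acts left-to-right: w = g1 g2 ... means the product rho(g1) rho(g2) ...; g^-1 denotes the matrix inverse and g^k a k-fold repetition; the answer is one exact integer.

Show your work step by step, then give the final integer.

rho(b^-1) = [[-2, -3], [3, 4]]
... * rho(a) = [[1, -2], [-2, 5]]  ->  [[4, -11], [-5, 14]]
... * rho(a) = [[1, -2], [-2, 5]]  ->  [[26, -63], [-33, 80]]
... * rho(b^-1) = [[-2, -3], [3, 4]]  ->  [[-241, -330], [306, 419]]
... * rho(a^-1) = [[5, 2], [2, 1]]  ->  [[-1865, -812], [2368, 1031]]
... * rho(b^-1) = [[-2, -3], [3, 4]]  ->  [[1294, 2347], [-1643, -2980]]
... * rho(a^-1) = [[5, 2], [2, 1]]  ->  [[11164, 4935], [-14175, -6266]]
... * rho(a^-1) = [[5, 2], [2, 1]]  ->  [[65690, 27263], [-83407, -34616]]
... * rho(b) = [[4, 3], [-3, -2]]  ->  [[180971, 142544], [-229780, -180989]]
... * rho(a^-1) = [[5, 2], [2, 1]]  ->  [[1189943, 504486], [-1510878, -640549]]
... * rho(b^-1) = [[-2, -3], [3, 4]]  ->  [[-866428, -1551885], [1100109, 1970438]]
... * rho(a) = [[1, -2], [-2, 5]]  ->  [[2237342, -6026569], [-2840767, 7651972]]
... * rho(b^-1) = [[-2, -3], [3, 4]]  ->  [[-22554391, -30818302], [28637450, 39130189]]
... * rho(a) = [[1, -2], [-2, 5]]  ->  [[39082213, -108982728], [-49622928, 138376045]]
... * rho(a) = [[1, -2], [-2, 5]]  ->  [[257047669, -623078066], [-326375018, 791126081]]
... * rho(b^-1) = [[-2, -3], [3, 4]]  ->  [[-2383329536, -3263455271], [3026128279, 4143629378]]
... * rho(b^-1) = [[-2, -3], [3, 4]]  ->  [[-5023706741, -5903832476], [6378631576, 7496132675]]
... * rho(a) = [[1, -2], [-2, 5]]  ->  [[6783958211, -19471748898], [-8613633774, 24723400223]]
tr = 6783958211 + 24723400223 = 31507358434

31507358434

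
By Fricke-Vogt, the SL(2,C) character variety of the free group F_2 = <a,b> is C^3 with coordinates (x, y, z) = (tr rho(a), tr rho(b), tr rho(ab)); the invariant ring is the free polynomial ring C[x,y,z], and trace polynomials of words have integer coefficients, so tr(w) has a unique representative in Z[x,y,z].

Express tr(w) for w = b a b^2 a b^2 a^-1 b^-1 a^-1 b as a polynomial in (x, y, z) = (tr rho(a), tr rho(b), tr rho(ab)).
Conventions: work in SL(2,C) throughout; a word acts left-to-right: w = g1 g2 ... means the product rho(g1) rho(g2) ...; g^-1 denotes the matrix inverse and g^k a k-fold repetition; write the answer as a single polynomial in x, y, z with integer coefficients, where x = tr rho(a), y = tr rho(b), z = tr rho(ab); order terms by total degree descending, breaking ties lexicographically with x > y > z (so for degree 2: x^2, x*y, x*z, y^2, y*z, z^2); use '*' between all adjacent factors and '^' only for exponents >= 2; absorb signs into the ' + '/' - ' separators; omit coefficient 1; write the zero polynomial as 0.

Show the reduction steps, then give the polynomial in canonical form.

x*y^4*z^3 - 2*x^2*y^3*z^2 - y^5*z^2 - y^3*z^4 + x^3*y^2*z + 2*x*y^4*z + x*y^2*z^3 - x^2*y^3 + 3*y^3*z^2 - 6*x*y^2*z + 2*x^2*y + y^3 + 2*y*z^2 - 3*y

use: trace(a b a b) = trace(a b) trace(a b) - trace(1)  (split on a) = z^2 - 2
apply: trace(a b a) = trace(a) trace(b a) - trace(b)  (reduce the a square) = x*z - y
use: trace(a b a b^2) = trace(b) trace(a b a b) - trace(a b a)  (reduce the b square) = y*z^2 - x*z - y
trace(a b^3 a b) = trace(b) trace(a b a b^2) - trace(a b a b)  (reduce the b square) = y^2*z^2 - x*y*z - y^2 - z^2 + 2
apply: trace(a^2) = trace(a) trace(a) - trace(1)  (reduce the a square) = x^2 - 2
apply: trace(a^2 b^2) = trace(b) trace(a^2 b) - trace(a^2)  (reduce the b square) = x*y*z - x^2 - y^2 + 2
trace(a b^3 a) = trace(b) trace(a^2 b^2) - trace(a^2 b)  (reduce the b square) = x*y^2*z - x^2*y - y^3 - x*z + 3*y
use: trace(b^2 a b^2 a b) = trace(b) trace(a b^3 a b) - trace(a b^3 a)  (reduce the b square) = y^3*z^2 - 2*x*y^2*z + x^2*y - y*z^2 + x*z - y
apply: trace(a b a b a b) = trace(b a) trace(b a b a) - trace(b^-1 a^-1)  (split on b) = z^3 - 3*z
trace(b a b) = trace(b) trace(a b) - trace(a)  (reduce the b square) = y*z - x
apply: trace(a b a b a) = trace(a) trace(b a b a) - trace(b a b)  (reduce the a square) = x*z^2 - y*z - x
use: trace(a b^2 a b a b) = trace(b) trace(a b a b a b) - trace(a b a b a)  (reduce the b square) = y*z^3 - x*z^2 - 2*y*z + x
use: trace(b^2 a b) = trace(b) trace(a b^2) - trace(a b)  (reduce the b square) = y^2*z - x*y - z
use: trace(a b^2 a b a) = trace(a) trace(b^2 a b a) - trace(b^2 a b)  (reduce the a square) = x*y*z^2 - x^2*z - y^2*z + z
trace(b^2 a b^2 a b a) = trace(b) trace(a b^2 a b a b) - trace(a b^2 a b a)  (reduce the b square) = y^2*z^3 - 2*x*y*z^2 + x^2*z - y^2*z + x*y - z
apply: trace(a^-1 b^2 a b^2 a b) = trace(b^2 a b^2 a b) trace(a) - trace(b^2 a b^2 a b a)  (eliminate a^-1) = x*y^3*z^2 - 2*x^2*y^2*z - y^2*z^3 + x^3*y + x*y*z^2 + y^2*z - 2*x*y + z
use: trace(a b a^2 b^2 a b) = trace(a) trace(b^2 a b a b a) - trace(b^2 a b a b)  (reduce the a square) = x*y*z^3 - x^2*z^2 - y^2*z^2 - x*y*z + x^2 + y^2 + z^2 - 2
trace(a^2 b a) = trace(a) trace(b a^2) - trace(b a)  (reduce the a square) = x^2*z - x*y - z
use: trace(b^2 a^2 b a) = trace(b) trace(a^2 b a b) - trace(a^2 b a)  (reduce the b square) = x*y*z^2 - x^2*z - y^2*z + z
use: trace(a b a^2 b^2 a) = trace(a) trace(b^2 a^2 b a) - trace(b^2 a^2 b)  (reduce the a square) = x^2*y*z^2 - x^3*z - 2*x*y^2*z + x^2*y + y^3 + 2*x*z - 3*y
trace(a^2 b^2 a b^2 a b) = trace(b) trace(a b a^2 b^2 a b) - trace(a b a^2 b^2 a)  (reduce the b square) = x*y^2*z^3 - 2*x^2*y*z^2 - y^3*z^2 + x^3*z + x*y^2*z + y*z^2 - 2*x*z + y
apply: trace(a^2 b^2 a) = trace(a) trace(a b^2 a) - trace(a b^2)  (reduce the a square) = x^2*y*z - x^3 - x*y^2 - y*z + 3*x
trace(a b^2 a b^2 a) = trace(b) trace(a^2 b^2 a b) - trace(a^2 b^2 a)  (reduce the b square) = x*y^2*z^2 - 2*x^2*y*z - y^3*z + x^3 + x*y^2 + 2*y*z - 3*x
apply: trace(a b^2 a b^2) = trace(b) trace(a b^2 a b) - trace(a b^2 a)  (reduce the b square) = y^2*z^2 - 2*x*y*z + x^2 - 2
trace(a^2 b^2 a b^2 a) = trace(a) trace(a b^2 a b^2 a) - trace(a b^2 a b^2)  (reduce the a square) = x^2*y^2*z^2 - 2*x^3*y*z - x*y^3*z + x^4 + x^2*y^2 - y^2*z^2 + 4*x*y*z - 4*x^2 + 2
use: trace(a b^2 a b^2 a b^2 a) = trace(b) trace(a^2 b^2 a b^2 a b) - trace(a^2 b^2 a b^2 a)  (reduce the b square) = x*y^3*z^3 - 3*x^2*y^2*z^2 - y^4*z^2 + 3*x^3*y*z + 2*x*y^3*z - x^4 - x^2*y^2 + 2*y^2*z^2 - 6*x*y*z + 4*x^2 + y^2 - 2
trace(a b a b a b a b) = trace(b a b a b a) trace(b a) - trace(a b a b)  (split on b) = z^4 - 4*z^2 + 2
trace(a b a b a b a) = trace(a) trace(b a b a b a) - trace(b a b a b)  (reduce the a square) = x*z^3 - y*z^2 - 2*x*z + y
trace(a b a b a b^2 a b) = trace(b) trace(a b a b a b a b) - trace(a b a b a b a)  (reduce the b square) = y*z^4 - x*z^3 - 3*y*z^2 + 2*x*z + y
trace(a^2 b a b a) = trace(a) trace(a b a b a) - trace(a b a b)  (reduce the a square) = x^2*z^2 - x*y*z - x^2 - z^2 + 2
trace(a b a b a b^2 a) = trace(b) trace(a^2 b a b a b) - trace(a^2 b a b a)  (reduce the b square) = x*y*z^3 - x^2*z^2 - y^2*z^2 - x*y*z + x^2 + y^2 + z^2 - 2
use: trace(a b^2 a b^2 a b a b) = trace(b) trace(a b a b a b^2 a b) - trace(a b a b a b^2 a)  (reduce the b square) = y^2*z^4 - 2*x*y*z^3 + x^2*z^2 - 2*y^2*z^2 + 3*x*y*z - x^2 - z^2 + 2
apply: trace(a b^2 a b^2 a b^2 a b) = trace(b) trace(a b^2 a b^2 a b a b) - trace(a b^2 a b^2 a b a)  (reduce the b square) = y^3*z^4 - 3*x*y^2*z^3 + 3*x^2*y*z^2 - y^3*z^2 - x^3*z + 2*x*y^2*z - x^2*y - 2*y*z^2 + 2*x*z + y
use: trace(b^2 a b^2 a b^2 a b^-1 a) = trace(a b^2 a b^2 a b^2 a) trace(b) - trace(a b^2 a b^2 a b^2 a b)  (eliminate b^-1) = x*y^4*z^3 - 3*x^2*y^3*z^2 - y^5*z^2 - y^3*z^4 + 3*x^3*y^2*z + 2*x*y^4*z + 3*x*y^2*z^3 - x^4*y - x^2*y^3 - 3*x^2*y*z^2 + 3*y^3*z^2 + x^3*z - 8*x*y^2*z + 5*x^2*y + y^3 + 2*y*z^2 - 2*x*z - 3*y
trace(b^-1 a^-1 b^2 a b^2 a b^2 a) = trace(b^2 a b^2 a b^2 a b^-1) trace(a) - trace(b^2 a b^2 a b^2 a b^-1 a)  (eliminate a^-1) = -x*y^4*z^3 + 3*x^2*y^3*z^2 + y^5*z^2 + y^3*z^4 - 3*x^3*y^2*z - 2*x*y^4*z - 2*x*y^2*z^3 + x^4*y + x^2*y^3 + x^2*y*z^2 - 3*y^3*z^2 + 7*x*y^2*z - 4*x^2*y - y^3 - 2*y*z^2 + x*z + 3*y
apply: trace(b a b^2 a b^2 a^-1 b^-1 a^-1 b) = trace(b^-1 a^-1 b^2 a b^2 a b^2) trace(a) - trace(b^-1 a^-1 b^2 a b^2 a b^2 a)  (eliminate a^-1) = x*y^4*z^3 - 2*x^2*y^3*z^2 - y^5*z^2 - y^3*z^4 + x^3*y^2*z + 2*x*y^4*z + x*y^2*z^3 - x^2*y^3 + 3*y^3*z^2 - 6*x*y^2*z + 2*x^2*y + y^3 + 2*y*z^2 - 3*y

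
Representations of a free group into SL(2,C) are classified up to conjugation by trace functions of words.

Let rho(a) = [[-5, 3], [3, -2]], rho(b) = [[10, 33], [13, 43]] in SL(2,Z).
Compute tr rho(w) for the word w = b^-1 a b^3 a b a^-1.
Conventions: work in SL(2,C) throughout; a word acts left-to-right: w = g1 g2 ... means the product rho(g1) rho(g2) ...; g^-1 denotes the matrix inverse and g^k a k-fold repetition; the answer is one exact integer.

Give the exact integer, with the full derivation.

rho(b^-1) = [[43, -33], [-13, 10]]
... * rho(a) = [[-5, 3], [3, -2]]  ->  [[-314, 195], [95, -59]]
... * rho(b) = [[10, 33], [13, 43]]  ->  [[-605, -1977], [183, 598]]
... * rho(b) = [[10, 33], [13, 43]]  ->  [[-31751, -104976], [9604, 31753]]
... * rho(b) = [[10, 33], [13, 43]]  ->  [[-1682198, -5561751], [508829, 1682311]]
... * rho(a) = [[-5, 3], [3, -2]]  ->  [[-8274263, 6076908], [2502788, -1838135]]
... * rho(b) = [[10, 33], [13, 43]]  ->  [[-3742826, -11743635], [1132125, 3552199]]
... * rho(a^-1) = [[-2, -3], [-3, -5]]  ->  [[42716557, 69946653], [-12920847, -21157370]]
tr = 42716557 + -21157370 = 21559187

21559187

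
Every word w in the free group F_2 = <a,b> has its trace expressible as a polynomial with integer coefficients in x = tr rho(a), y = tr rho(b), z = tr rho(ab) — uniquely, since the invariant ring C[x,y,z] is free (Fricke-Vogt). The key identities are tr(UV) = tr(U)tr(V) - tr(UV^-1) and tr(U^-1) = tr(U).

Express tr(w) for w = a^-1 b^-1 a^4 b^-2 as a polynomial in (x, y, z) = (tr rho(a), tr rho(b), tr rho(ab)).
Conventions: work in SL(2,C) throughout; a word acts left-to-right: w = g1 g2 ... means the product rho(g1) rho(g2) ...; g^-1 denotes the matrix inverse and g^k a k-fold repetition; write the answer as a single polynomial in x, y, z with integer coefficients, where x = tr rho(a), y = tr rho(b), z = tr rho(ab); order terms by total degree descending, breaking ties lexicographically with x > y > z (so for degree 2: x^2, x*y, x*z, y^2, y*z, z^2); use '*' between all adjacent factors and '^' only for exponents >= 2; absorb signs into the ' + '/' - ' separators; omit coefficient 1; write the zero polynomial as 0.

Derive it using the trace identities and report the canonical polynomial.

x^4*y^2*z - x^5*y - x^3*y*z^2 - 3*x^2*y^2*z + 4*x^3*y + 2*x*y*z^2 + x^2*z + y^2*z - 3*x*y - z

tr(a^2) = tr(a) * tr(a) - tr(1)   [square of a] = x^2 - 2
apply: tr(a^3) = tr(a) * tr(a^2) - tr(a)   [square of a] = x^3 - 3*x
tr(a^4) = tr(a) * tr(a^3) - tr(a^2)   [square of a] = x^4 - 4*x^2 + 2
tr(a b a) = tr(a) * tr(b a) - tr(b)   [square of a] = x*z - y
use: tr(b a^3) = tr(a) * tr(a b a) - tr(a b)   [square of a] = x^2*z - x*y - z
tr(a^4 b) = tr(a) * tr(b a^3) - tr(b a^2)   [square of a] = x^3*z - x^2*y - 2*x*z + y
use: tr(a^4 b^-1) = tr(a^4) * tr(b) - tr(a^4 b)   [inverse elimination on b] = x^4*y - x^3*z - 3*x^2*y + 2*x*z + y
tr(a^4 b^-2) = tr(a^4 b^-1) * tr(b) - tr(a^4)   [inverse elimination on b] = x^4*y^2 - x^3*y*z - x^4 - 3*x^2*y^2 + 2*x*y*z + 4*x^2 + y^2 - 2
use: tr(b^-1 a^4 b^-2) = tr(a^4 b^-2) * tr(b) - tr(a^4 b^-1)   [inverse elimination on b] = x^4*y^3 - x^3*y^2*z - 2*x^4*y - 3*x^2*y^3 + x^3*z + 2*x*y^2*z + 7*x^2*y + y^3 - 2*x*z - 3*y
use: tr(a^5) = tr(a) * tr(a^4) - tr(a^3)   [square of a] = x^5 - 5*x^3 + 5*x
tr(a^5 b) = tr(a) * tr(a^3 b a) - tr(a^3 b)   [square of a] = x^4*z - x^3*y - 3*x^2*z + 2*x*y + z
use: tr(a b^-1 a^4) = tr(a^5) * tr(b) - tr(a^5 b)   [inverse elimination on b] = x^5*y - x^4*z - 4*x^3*y + 3*x^2*z + 3*x*y - z
use: tr(b a b a) = tr(a b) * tr(a b) - tr(1)   [split at a repeated a] = z^2 - 2
tr(b a b) = tr(b) * tr(a b) - tr(a)   [square of b] = y*z - x
tr(b a b a^2) = tr(a) * tr(b a b a) - tr(b a b)   [square of a] = x*z^2 - y*z - x
apply: tr(b a b a^3) = tr(a) * tr(b a b a^2) - tr(b a b a)   [square of a] = x^2*z^2 - x*y*z - x^2 - z^2 + 2
tr(a^4 b a b) = tr(a) * tr(b a b a^3) - tr(b a b a^2)   [square of a] = x^3*z^2 - x^2*y*z - x^3 - 2*x*z^2 + y*z + 3*x
tr(a b^-1 a^4 b) = tr(a^4 b a) * tr(b) - tr(a^4 b a b)   [inverse elimination on b] = x^4*y*z - x^3*y^2 - x^3*z^2 - 2*x^2*y*z + x^3 + 2*x*y^2 + 2*x*z^2 - 3*x
use: tr(a b^-1 a^4 b^-1) = tr(a b^-1 a^4) * tr(b) - tr(a b^-1 a^4 b)   [inverse elimination on b] = x^5*y^2 - 2*x^4*y*z - 3*x^3*y^2 + x^3*z^2 + 5*x^2*y*z - x^3 + x*y^2 - 2*x*z^2 - y*z + 3*x
tr(b^-1 a^4 b^-2 a) = tr(a b^-1 a^4 b^-1) * tr(b) - tr(a b^-1 a^4)   [inverse elimination on b] = x^5*y^3 - 2*x^4*y^2*z - x^5*y - 3*x^3*y^3 + x^3*y*z^2 + x^4*z + 5*x^2*y^2*z + 3*x^3*y + x*y^3 - 2*x*y*z^2 - 3*x^2*z - y^2*z + z
use: tr(a^-1 b^-1 a^4 b^-2) = tr(b^-1 a^4 b^-2) * tr(a) - tr(b^-1 a^4 b^-2 a)   [inverse elimination on a] = x^4*y^2*z - x^5*y - x^3*y*z^2 - 3*x^2*y^2*z + 4*x^3*y + 2*x*y*z^2 + x^2*z + y^2*z - 3*x*y - z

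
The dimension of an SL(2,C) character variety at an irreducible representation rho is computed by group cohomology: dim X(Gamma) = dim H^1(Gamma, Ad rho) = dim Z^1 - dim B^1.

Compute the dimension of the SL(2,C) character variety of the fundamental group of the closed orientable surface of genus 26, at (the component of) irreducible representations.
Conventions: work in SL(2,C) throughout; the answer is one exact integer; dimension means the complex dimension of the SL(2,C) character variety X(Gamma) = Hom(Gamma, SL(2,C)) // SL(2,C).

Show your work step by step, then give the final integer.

150

The genus-26 surface group: 2g = 52 generators, one relator prod [a_i, b_i].
Unconstrained cocycle data is one sl_2 vector per generator (156 dimensions), cut by the relator condition d_2(z) = 0.
At an irreducible rho, H^2 = coker(d_2) vanishes (Poincare duality: H^2 is dual to H^0 = invariants = 0), so d_2 is surjective onto sl_2 and dim Z^1 = 156 - 3 = 153.
As always at irreducible rho, dim B^1 = 3.
dim X = dim H^1 = 153 - 3 = 150.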